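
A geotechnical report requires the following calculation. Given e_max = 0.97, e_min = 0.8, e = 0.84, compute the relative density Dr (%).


Using Dr = (e_max - e) / (e_max - e_min) * 100
e_max - e = 0.97 - 0.84 = 0.13
e_max - e_min = 0.97 - 0.8 = 0.17
Dr = 0.13 / 0.17 * 100
Dr = 76.47 %


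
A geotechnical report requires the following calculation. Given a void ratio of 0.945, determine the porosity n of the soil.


Using the relation n = e / (1 + e)
n = 0.945 / (1 + 0.945)
n = 0.945 / 1.945
n = 0.4859


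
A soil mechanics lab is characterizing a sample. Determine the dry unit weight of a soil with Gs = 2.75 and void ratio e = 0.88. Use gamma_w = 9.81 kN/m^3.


Using gamma_d = Gs * gamma_w / (1 + e)
gamma_d = 2.75 * 9.81 / (1 + 0.88)
gamma_d = 2.75 * 9.81 / 1.88
gamma_d = 14.35 kN/m^3


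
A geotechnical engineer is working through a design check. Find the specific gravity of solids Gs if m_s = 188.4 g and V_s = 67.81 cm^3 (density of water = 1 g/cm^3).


Result: 2.778

Derivation:
Using Gs = m_s / (V_s * rho_w)
Since rho_w = 1 g/cm^3:
Gs = 188.4 / 67.81
Gs = 2.778


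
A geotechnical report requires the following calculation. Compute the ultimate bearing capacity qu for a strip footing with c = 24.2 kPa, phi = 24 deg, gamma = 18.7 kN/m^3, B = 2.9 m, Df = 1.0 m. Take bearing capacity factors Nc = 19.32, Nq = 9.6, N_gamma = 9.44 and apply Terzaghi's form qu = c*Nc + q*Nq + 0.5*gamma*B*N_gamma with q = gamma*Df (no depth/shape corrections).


Compute qu = c*Nc + gamma*Df*Nq + 0.5*gamma*B*N_gamma
Term 1: 24.2 * 19.32 = 467.544
Term 2: 18.7 * 1.0 * 9.6 = 179.52
Term 3: 0.5 * 18.7 * 2.9 * 9.44 = 255.9656
qu = 467.544 + 179.52 + 255.9656
qu = 903.03 kPa


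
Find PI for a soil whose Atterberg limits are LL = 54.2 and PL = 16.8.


Using PI = LL - PL
PI = 54.2 - 16.8
PI = 37.4


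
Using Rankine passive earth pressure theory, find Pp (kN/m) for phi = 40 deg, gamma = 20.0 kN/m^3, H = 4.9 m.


Compute passive earth pressure coefficient:
Kp = tan^2(45 + phi/2) = tan^2(65.0) = 4.59891
Compute passive force:
Pp = 0.5 * Kp * gamma * H^2
Pp = 0.5 * 4.59891 * 20.0 * 4.9^2
Pp = 1104.2 kN/m


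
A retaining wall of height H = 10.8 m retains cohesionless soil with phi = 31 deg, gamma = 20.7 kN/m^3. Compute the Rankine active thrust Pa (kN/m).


Compute active earth pressure coefficient:
Ka = tan^2(45 - phi/2) = tan^2(29.5) = 0.320099
Compute active force:
Pa = 0.5 * Ka * gamma * H^2
Pa = 0.5 * 0.320099 * 20.7 * 10.8^2
Pa = 386.43 kN/m


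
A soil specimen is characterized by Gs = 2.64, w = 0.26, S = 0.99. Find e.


Using the relation e = Gs * w / S
e = 2.64 * 0.26 / 0.99
e = 0.6933


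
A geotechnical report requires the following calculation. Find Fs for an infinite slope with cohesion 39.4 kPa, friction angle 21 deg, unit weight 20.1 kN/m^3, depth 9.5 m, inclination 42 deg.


Result: 0.841

Derivation:
Using Fs = c / (gamma*H*sin(beta)*cos(beta)) + tan(phi)/tan(beta)
Cohesion contribution = 39.4 / (20.1*9.5*sin(42)*cos(42))
Cohesion contribution = 0.414947
Friction contribution = tan(21)/tan(42) = 0.426324
Fs = 0.414947 + 0.426324
Fs = 0.841


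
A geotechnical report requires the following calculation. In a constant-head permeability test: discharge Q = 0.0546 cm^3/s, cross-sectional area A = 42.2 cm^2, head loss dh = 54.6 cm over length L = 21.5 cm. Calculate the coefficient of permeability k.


Compute hydraulic gradient:
i = dh / L = 54.6 / 21.5 = 2.53953
Then apply Darcy's law:
k = Q / (A * i)
k = 0.0546 / (42.2 * 2.53953)
k = 0.0546 / 107.168
k = 0.000509 cm/s


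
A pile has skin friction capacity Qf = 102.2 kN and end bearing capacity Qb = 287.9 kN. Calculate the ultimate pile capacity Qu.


Using Qu = Qf + Qb
Qu = 102.2 + 287.9
Qu = 390.1 kN


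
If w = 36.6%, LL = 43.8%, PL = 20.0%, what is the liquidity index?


First compute the plasticity index:
PI = LL - PL = 43.8 - 20.0 = 23.8
Then compute the liquidity index:
LI = (w - PL) / PI
LI = (36.6 - 20.0) / 23.8
LI = 0.697


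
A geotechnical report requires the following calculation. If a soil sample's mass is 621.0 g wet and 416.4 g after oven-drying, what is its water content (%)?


Using w = (m_wet - m_dry) / m_dry * 100
m_wet - m_dry = 621.0 - 416.4 = 204.6 g
w = 204.6 / 416.4 * 100
w = 49.14 %


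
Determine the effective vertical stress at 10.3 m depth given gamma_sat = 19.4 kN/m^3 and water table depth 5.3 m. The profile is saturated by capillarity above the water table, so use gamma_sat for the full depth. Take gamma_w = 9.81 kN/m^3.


Total stress = gamma_sat * depth
sigma = 19.4 * 10.3 = 199.82 kPa
Pore water pressure u = gamma_w * (depth - d_wt)
u = 9.81 * (10.3 - 5.3) = 49.05 kPa
Effective stress = sigma - u
sigma' = 199.82 - 49.05 = 150.77 kPa


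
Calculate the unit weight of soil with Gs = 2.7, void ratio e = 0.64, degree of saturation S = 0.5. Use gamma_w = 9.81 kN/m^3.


Using gamma = gamma_w * (Gs + S*e) / (1 + e)
Numerator: Gs + S*e = 2.7 + 0.5*0.64 = 3.02
Denominator: 1 + e = 1 + 0.64 = 1.64
gamma = 9.81 * 3.02 / 1.64
gamma = 18.065 kN/m^3


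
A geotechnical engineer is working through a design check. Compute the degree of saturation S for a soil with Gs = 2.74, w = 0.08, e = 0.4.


Using S = Gs * w / e
S = 2.74 * 0.08 / 0.4
S = 0.548


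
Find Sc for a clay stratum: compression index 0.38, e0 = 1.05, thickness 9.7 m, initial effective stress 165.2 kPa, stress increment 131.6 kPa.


Result: 0.4575 m

Derivation:
Using Sc = Cc * H / (1 + e0) * log10((sigma0 + delta_sigma) / sigma0)
Stress ratio = (165.2 + 131.6) / 165.2 = 1.79661
log10(1.79661) = 0.254454
Cc * H / (1 + e0) = 0.38 * 9.7 / (1 + 1.05) = 1.79805
Sc = 1.79805 * 0.254454
Sc = 0.4575 m


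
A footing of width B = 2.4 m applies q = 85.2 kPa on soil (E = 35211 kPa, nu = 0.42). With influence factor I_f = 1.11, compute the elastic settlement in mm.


Using Se = q * B * (1 - nu^2) * I_f / E
1 - nu^2 = 1 - 0.42^2 = 0.8236
Se = 85.2 * 2.4 * 0.8236 * 1.11 / 35211
Se = 0.005309 m
Convert to mm: Se = 0.005309 * 1000 = 5.309 mm


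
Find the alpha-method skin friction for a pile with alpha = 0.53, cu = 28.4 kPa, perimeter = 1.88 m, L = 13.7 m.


Result: 387.68 kN

Derivation:
Using Qs = alpha * cu * perimeter * L
Qs = 0.53 * 28.4 * 1.88 * 13.7
Qs = 387.68 kN


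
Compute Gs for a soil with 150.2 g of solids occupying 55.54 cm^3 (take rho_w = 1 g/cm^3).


Using Gs = m_s / (V_s * rho_w)
Since rho_w = 1 g/cm^3:
Gs = 150.2 / 55.54
Gs = 2.704


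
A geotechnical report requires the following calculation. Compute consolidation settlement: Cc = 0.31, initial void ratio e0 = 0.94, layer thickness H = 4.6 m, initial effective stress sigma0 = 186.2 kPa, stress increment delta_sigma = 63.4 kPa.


Using Sc = Cc * H / (1 + e0) * log10((sigma0 + delta_sigma) / sigma0)
Stress ratio = (186.2 + 63.4) / 186.2 = 1.34049
log10(1.34049) = 0.127265
Cc * H / (1 + e0) = 0.31 * 4.6 / (1 + 0.94) = 0.735052
Sc = 0.735052 * 0.127265
Sc = 0.0935 m


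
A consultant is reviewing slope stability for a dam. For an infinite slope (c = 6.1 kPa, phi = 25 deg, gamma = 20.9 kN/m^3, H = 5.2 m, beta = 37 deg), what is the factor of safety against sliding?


Using Fs = c / (gamma*H*sin(beta)*cos(beta)) + tan(phi)/tan(beta)
Cohesion contribution = 6.1 / (20.9*5.2*sin(37)*cos(37))
Cohesion contribution = 0.11678
Friction contribution = tan(25)/tan(37) = 0.618811
Fs = 0.11678 + 0.618811
Fs = 0.736


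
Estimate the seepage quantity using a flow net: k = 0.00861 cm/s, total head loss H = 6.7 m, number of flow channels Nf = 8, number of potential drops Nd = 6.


Convert k to m/s for unit consistency with H:
k = 0.00861 cm/s = 0.00861 / 100 m/s = 8.61e-05 m/s
Using q = k * H * Nf / Nd
Nf / Nd = 8 / 6 = 1.3333
q = 8.61e-05 * 6.7 * 1.3333
q = 0.0007692 m^3/s per m


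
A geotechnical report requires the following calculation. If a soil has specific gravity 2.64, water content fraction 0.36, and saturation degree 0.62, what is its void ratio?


Using the relation e = Gs * w / S
e = 2.64 * 0.36 / 0.62
e = 1.5329


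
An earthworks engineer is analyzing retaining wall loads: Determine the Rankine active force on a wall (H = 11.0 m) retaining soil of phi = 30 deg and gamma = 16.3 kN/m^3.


Compute active earth pressure coefficient:
Ka = tan^2(45 - phi/2) = tan^2(30.0) = 0.333333
Compute active force:
Pa = 0.5 * Ka * gamma * H^2
Pa = 0.5 * 0.333333 * 16.3 * 11.0^2
Pa = 328.72 kN/m


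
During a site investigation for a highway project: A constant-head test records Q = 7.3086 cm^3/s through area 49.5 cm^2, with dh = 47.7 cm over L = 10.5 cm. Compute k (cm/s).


Compute hydraulic gradient:
i = dh / L = 47.7 / 10.5 = 4.54286
Then apply Darcy's law:
k = Q / (A * i)
k = 7.3086 / (49.5 * 4.54286)
k = 7.3086 / 224.871
k = 0.032501 cm/s


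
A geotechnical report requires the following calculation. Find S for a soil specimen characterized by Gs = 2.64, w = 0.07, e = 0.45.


Using S = Gs * w / e
S = 2.64 * 0.07 / 0.45
S = 0.4107


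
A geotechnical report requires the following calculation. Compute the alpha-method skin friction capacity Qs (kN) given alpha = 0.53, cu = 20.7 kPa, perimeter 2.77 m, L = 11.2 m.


Result: 340.36 kN

Derivation:
Using Qs = alpha * cu * perimeter * L
Qs = 0.53 * 20.7 * 2.77 * 11.2
Qs = 340.36 kN


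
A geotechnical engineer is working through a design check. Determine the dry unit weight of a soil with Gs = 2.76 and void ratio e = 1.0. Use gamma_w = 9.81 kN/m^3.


Using gamma_d = Gs * gamma_w / (1 + e)
gamma_d = 2.76 * 9.81 / (1 + 1.0)
gamma_d = 2.76 * 9.81 / 2.0
gamma_d = 13.538 kN/m^3


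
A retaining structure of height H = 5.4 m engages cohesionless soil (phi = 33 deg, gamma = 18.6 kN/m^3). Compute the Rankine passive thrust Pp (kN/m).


Result: 919.9 kN/m

Derivation:
Compute passive earth pressure coefficient:
Kp = tan^2(45 + phi/2) = tan^2(61.5) = 3.39212
Compute passive force:
Pp = 0.5 * Kp * gamma * H^2
Pp = 0.5 * 3.39212 * 18.6 * 5.4^2
Pp = 919.9 kN/m


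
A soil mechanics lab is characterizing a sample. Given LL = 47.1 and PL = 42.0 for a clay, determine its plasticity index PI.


Result: 5.1

Derivation:
Using PI = LL - PL
PI = 47.1 - 42.0
PI = 5.1


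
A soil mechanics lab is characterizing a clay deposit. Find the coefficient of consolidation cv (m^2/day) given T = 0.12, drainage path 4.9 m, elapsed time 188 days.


Result: 0.01533 m^2/day

Derivation:
Using cv = T * H_dr^2 / t
H_dr^2 = 4.9^2 = 24.01
cv = 0.12 * 24.01 / 188
cv = 0.01533 m^2/day


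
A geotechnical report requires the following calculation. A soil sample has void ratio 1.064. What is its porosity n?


Using the relation n = e / (1 + e)
n = 1.064 / (1 + 1.064)
n = 1.064 / 2.064
n = 0.5155


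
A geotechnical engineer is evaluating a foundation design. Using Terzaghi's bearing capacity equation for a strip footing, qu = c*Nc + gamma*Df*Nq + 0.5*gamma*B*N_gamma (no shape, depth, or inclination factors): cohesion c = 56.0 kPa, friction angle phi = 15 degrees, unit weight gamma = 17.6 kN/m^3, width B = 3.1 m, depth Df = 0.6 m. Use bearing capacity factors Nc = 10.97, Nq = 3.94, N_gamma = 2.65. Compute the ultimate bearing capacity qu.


Result: 728.22 kPa

Derivation:
Compute qu = c*Nc + gamma*Df*Nq + 0.5*gamma*B*N_gamma
Term 1: 56.0 * 10.97 = 614.32
Term 2: 17.6 * 0.6 * 3.94 = 41.6064
Term 3: 0.5 * 17.6 * 3.1 * 2.65 = 72.292
qu = 614.32 + 41.6064 + 72.292
qu = 728.22 kPa


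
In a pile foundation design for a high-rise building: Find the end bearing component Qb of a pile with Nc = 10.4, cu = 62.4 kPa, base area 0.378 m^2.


Result: 245.31 kN

Derivation:
Using Qb = Nc * cu * Ab
Qb = 10.4 * 62.4 * 0.378
Qb = 245.31 kN


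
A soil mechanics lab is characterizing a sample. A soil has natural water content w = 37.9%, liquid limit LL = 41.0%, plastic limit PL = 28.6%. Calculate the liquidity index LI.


First compute the plasticity index:
PI = LL - PL = 41.0 - 28.6 = 12.4
Then compute the liquidity index:
LI = (w - PL) / PI
LI = (37.9 - 28.6) / 12.4
LI = 0.75


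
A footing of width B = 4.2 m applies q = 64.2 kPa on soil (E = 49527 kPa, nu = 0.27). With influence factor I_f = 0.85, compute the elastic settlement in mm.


Using Se = q * B * (1 - nu^2) * I_f / E
1 - nu^2 = 1 - 0.27^2 = 0.9271
Se = 64.2 * 4.2 * 0.9271 * 0.85 / 49527
Se = 0.004290 m
Convert to mm: Se = 0.004290 * 1000 = 4.29 mm


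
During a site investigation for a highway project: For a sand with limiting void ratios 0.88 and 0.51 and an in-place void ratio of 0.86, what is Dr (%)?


Using Dr = (e_max - e) / (e_max - e_min) * 100
e_max - e = 0.88 - 0.86 = 0.02
e_max - e_min = 0.88 - 0.51 = 0.37
Dr = 0.02 / 0.37 * 100
Dr = 5.41 %


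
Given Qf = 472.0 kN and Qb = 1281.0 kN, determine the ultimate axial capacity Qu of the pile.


Using Qu = Qf + Qb
Qu = 472.0 + 1281.0
Qu = 1753.0 kN


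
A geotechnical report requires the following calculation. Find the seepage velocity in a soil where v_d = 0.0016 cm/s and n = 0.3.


Result: 0.00533 cm/s

Derivation:
Using v_s = v_d / n
v_s = 0.0016 / 0.3
v_s = 0.00533 cm/s


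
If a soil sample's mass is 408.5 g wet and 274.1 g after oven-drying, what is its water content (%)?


Using w = (m_wet - m_dry) / m_dry * 100
m_wet - m_dry = 408.5 - 274.1 = 134.4 g
w = 134.4 / 274.1 * 100
w = 49.03 %


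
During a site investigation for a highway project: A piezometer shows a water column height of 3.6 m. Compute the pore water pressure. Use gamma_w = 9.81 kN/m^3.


Result: 35.32 kPa

Derivation:
Using u = gamma_w * h_w
u = 9.81 * 3.6
u = 35.32 kPa


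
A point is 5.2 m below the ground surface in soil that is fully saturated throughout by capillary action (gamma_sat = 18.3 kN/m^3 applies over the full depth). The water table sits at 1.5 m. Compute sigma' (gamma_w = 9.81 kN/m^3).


Total stress = gamma_sat * depth
sigma = 18.3 * 5.2 = 95.16 kPa
Pore water pressure u = gamma_w * (depth - d_wt)
u = 9.81 * (5.2 - 1.5) = 36.297 kPa
Effective stress = sigma - u
sigma' = 95.16 - 36.297 = 58.86 kPa


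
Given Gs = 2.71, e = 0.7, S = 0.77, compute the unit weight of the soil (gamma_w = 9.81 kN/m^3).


Using gamma = gamma_w * (Gs + S*e) / (1 + e)
Numerator: Gs + S*e = 2.71 + 0.77*0.7 = 3.249
Denominator: 1 + e = 1 + 0.7 = 1.7
gamma = 9.81 * 3.249 / 1.7
gamma = 18.749 kN/m^3


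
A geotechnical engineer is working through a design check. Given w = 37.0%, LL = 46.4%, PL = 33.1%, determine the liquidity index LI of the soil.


First compute the plasticity index:
PI = LL - PL = 46.4 - 33.1 = 13.3
Then compute the liquidity index:
LI = (w - PL) / PI
LI = (37.0 - 33.1) / 13.3
LI = 0.293


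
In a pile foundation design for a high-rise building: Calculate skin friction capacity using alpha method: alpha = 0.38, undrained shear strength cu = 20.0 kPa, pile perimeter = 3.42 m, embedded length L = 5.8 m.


Using Qs = alpha * cu * perimeter * L
Qs = 0.38 * 20.0 * 3.42 * 5.8
Qs = 150.75 kN


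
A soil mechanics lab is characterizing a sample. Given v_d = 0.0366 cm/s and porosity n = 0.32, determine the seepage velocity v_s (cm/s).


Result: 0.11438 cm/s

Derivation:
Using v_s = v_d / n
v_s = 0.0366 / 0.32
v_s = 0.11438 cm/s


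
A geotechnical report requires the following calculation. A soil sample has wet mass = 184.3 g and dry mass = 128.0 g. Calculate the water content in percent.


Result: 43.98 %

Derivation:
Using w = (m_wet - m_dry) / m_dry * 100
m_wet - m_dry = 184.3 - 128.0 = 56.3 g
w = 56.3 / 128.0 * 100
w = 43.98 %


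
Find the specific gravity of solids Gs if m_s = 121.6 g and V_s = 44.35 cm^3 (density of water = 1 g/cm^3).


Using Gs = m_s / (V_s * rho_w)
Since rho_w = 1 g/cm^3:
Gs = 121.6 / 44.35
Gs = 2.742


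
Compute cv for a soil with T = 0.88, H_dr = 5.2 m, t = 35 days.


Using cv = T * H_dr^2 / t
H_dr^2 = 5.2^2 = 27.04
cv = 0.88 * 27.04 / 35
cv = 0.67986 m^2/day


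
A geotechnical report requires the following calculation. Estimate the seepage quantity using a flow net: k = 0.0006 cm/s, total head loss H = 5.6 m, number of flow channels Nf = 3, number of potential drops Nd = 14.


Convert k to m/s for unit consistency with H:
k = 0.0006 cm/s = 0.0006 / 100 m/s = 6e-06 m/s
Using q = k * H * Nf / Nd
Nf / Nd = 3 / 14 = 0.2143
q = 6e-06 * 5.6 * 0.2143
q = 7.2e-06 m^3/s per m


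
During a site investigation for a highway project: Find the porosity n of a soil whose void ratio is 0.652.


Result: 0.3947

Derivation:
Using the relation n = e / (1 + e)
n = 0.652 / (1 + 0.652)
n = 0.652 / 1.652
n = 0.3947


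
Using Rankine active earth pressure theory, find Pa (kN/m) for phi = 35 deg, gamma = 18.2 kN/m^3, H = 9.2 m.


Compute active earth pressure coefficient:
Ka = tan^2(45 - phi/2) = tan^2(27.5) = 0.27099
Compute active force:
Pa = 0.5 * Ka * gamma * H^2
Pa = 0.5 * 0.27099 * 18.2 * 9.2^2
Pa = 208.72 kN/m


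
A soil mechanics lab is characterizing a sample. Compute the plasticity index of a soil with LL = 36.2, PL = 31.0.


Result: 5.2

Derivation:
Using PI = LL - PL
PI = 36.2 - 31.0
PI = 5.2


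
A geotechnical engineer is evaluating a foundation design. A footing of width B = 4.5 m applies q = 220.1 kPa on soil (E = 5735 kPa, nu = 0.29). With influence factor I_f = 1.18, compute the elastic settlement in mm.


Using Se = q * B * (1 - nu^2) * I_f / E
1 - nu^2 = 1 - 0.29^2 = 0.9159
Se = 220.1 * 4.5 * 0.9159 * 1.18 / 5735
Se = 0.186651 m
Convert to mm: Se = 0.186651 * 1000 = 186.651 mm


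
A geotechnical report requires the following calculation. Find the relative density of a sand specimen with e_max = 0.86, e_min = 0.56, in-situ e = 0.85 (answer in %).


Using Dr = (e_max - e) / (e_max - e_min) * 100
e_max - e = 0.86 - 0.85 = 0.01
e_max - e_min = 0.86 - 0.56 = 0.3
Dr = 0.01 / 0.3 * 100
Dr = 3.33 %


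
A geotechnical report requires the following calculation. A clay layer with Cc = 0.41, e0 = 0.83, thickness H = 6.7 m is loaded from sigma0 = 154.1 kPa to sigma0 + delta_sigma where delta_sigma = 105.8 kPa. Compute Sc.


Using Sc = Cc * H / (1 + e0) * log10((sigma0 + delta_sigma) / sigma0)
Stress ratio = (154.1 + 105.8) / 154.1 = 1.68657
log10(1.68657) = 0.227004
Cc * H / (1 + e0) = 0.41 * 6.7 / (1 + 0.83) = 1.50109
Sc = 1.50109 * 0.227004
Sc = 0.3408 m


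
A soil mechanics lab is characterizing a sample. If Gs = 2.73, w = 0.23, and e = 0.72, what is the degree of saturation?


Using S = Gs * w / e
S = 2.73 * 0.23 / 0.72
S = 0.8721


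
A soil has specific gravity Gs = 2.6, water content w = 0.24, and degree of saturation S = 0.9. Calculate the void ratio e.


Using the relation e = Gs * w / S
e = 2.6 * 0.24 / 0.9
e = 0.6933


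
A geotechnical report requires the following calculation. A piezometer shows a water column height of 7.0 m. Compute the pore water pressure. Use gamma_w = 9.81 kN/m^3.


Using u = gamma_w * h_w
u = 9.81 * 7.0
u = 68.67 kPa


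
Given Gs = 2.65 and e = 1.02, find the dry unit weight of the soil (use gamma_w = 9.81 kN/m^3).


Result: 12.87 kN/m^3

Derivation:
Using gamma_d = Gs * gamma_w / (1 + e)
gamma_d = 2.65 * 9.81 / (1 + 1.02)
gamma_d = 2.65 * 9.81 / 2.02
gamma_d = 12.87 kN/m^3


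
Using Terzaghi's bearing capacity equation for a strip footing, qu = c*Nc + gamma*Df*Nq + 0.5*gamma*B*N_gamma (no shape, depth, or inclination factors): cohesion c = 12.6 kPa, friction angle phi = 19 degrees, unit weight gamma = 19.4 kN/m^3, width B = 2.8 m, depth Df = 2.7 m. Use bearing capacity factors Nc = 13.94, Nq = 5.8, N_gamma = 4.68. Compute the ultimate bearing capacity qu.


Result: 606.56 kPa

Derivation:
Compute qu = c*Nc + gamma*Df*Nq + 0.5*gamma*B*N_gamma
Term 1: 12.6 * 13.94 = 175.644
Term 2: 19.4 * 2.7 * 5.8 = 303.804
Term 3: 0.5 * 19.4 * 2.8 * 4.68 = 127.1088
qu = 175.644 + 303.804 + 127.1088
qu = 606.56 kPa


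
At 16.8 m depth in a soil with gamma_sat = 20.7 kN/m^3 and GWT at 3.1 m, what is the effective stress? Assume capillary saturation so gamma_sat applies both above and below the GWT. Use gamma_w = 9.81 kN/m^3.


Result: 213.36 kPa

Derivation:
Total stress = gamma_sat * depth
sigma = 20.7 * 16.8 = 347.76 kPa
Pore water pressure u = gamma_w * (depth - d_wt)
u = 9.81 * (16.8 - 3.1) = 134.397 kPa
Effective stress = sigma - u
sigma' = 347.76 - 134.397 = 213.36 kPa


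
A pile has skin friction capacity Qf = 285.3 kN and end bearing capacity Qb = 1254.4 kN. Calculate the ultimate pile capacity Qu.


Result: 1539.7 kN

Derivation:
Using Qu = Qf + Qb
Qu = 285.3 + 1254.4
Qu = 1539.7 kN


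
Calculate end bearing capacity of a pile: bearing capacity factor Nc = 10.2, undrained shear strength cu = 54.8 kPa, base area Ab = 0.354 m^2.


Using Qb = Nc * cu * Ab
Qb = 10.2 * 54.8 * 0.354
Qb = 197.87 kN


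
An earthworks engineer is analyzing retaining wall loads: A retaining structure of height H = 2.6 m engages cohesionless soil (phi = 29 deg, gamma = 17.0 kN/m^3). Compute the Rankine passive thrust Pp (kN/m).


Compute passive earth pressure coefficient:
Kp = tan^2(45 + phi/2) = tan^2(59.5) = 2.88206
Compute passive force:
Pp = 0.5 * Kp * gamma * H^2
Pp = 0.5 * 2.88206 * 17.0 * 2.6^2
Pp = 165.6 kN/m


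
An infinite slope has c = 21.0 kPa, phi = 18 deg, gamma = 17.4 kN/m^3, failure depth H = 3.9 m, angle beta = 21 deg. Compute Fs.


Using Fs = c / (gamma*H*sin(beta)*cos(beta)) + tan(phi)/tan(beta)
Cohesion contribution = 21.0 / (17.4*3.9*sin(21)*cos(21))
Cohesion contribution = 0.924963
Friction contribution = tan(18)/tan(21) = 0.846445
Fs = 0.924963 + 0.846445
Fs = 1.771


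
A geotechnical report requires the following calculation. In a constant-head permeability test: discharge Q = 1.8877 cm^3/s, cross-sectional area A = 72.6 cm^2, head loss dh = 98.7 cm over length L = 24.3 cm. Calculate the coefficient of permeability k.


Compute hydraulic gradient:
i = dh / L = 98.7 / 24.3 = 4.06173
Then apply Darcy's law:
k = Q / (A * i)
k = 1.8877 / (72.6 * 4.06173)
k = 1.8877 / 294.881
k = 0.006402 cm/s


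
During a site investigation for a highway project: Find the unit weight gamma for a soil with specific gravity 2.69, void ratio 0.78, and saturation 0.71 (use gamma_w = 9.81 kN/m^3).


Result: 17.877 kN/m^3

Derivation:
Using gamma = gamma_w * (Gs + S*e) / (1 + e)
Numerator: Gs + S*e = 2.69 + 0.71*0.78 = 3.2438
Denominator: 1 + e = 1 + 0.78 = 1.78
gamma = 9.81 * 3.2438 / 1.78
gamma = 17.877 kN/m^3


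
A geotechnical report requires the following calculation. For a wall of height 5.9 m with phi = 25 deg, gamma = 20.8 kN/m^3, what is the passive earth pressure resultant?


Compute passive earth pressure coefficient:
Kp = tan^2(45 + phi/2) = tan^2(57.5) = 2.463913
Compute passive force:
Pp = 0.5 * Kp * gamma * H^2
Pp = 0.5 * 2.463913 * 20.8 * 5.9^2
Pp = 892.0 kN/m


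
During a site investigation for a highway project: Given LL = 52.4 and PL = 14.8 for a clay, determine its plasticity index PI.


Result: 37.6

Derivation:
Using PI = LL - PL
PI = 52.4 - 14.8
PI = 37.6


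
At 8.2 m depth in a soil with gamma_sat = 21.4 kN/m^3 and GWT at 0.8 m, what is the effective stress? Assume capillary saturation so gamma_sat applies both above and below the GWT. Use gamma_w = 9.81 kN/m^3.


Total stress = gamma_sat * depth
sigma = 21.4 * 8.2 = 175.48 kPa
Pore water pressure u = gamma_w * (depth - d_wt)
u = 9.81 * (8.2 - 0.8) = 72.594 kPa
Effective stress = sigma - u
sigma' = 175.48 - 72.594 = 102.89 kPa


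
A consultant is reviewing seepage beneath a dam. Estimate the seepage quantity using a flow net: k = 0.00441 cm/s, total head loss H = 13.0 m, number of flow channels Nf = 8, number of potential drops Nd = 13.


Convert k to m/s for unit consistency with H:
k = 0.00441 cm/s = 0.00441 / 100 m/s = 4.41e-05 m/s
Using q = k * H * Nf / Nd
Nf / Nd = 8 / 13 = 0.6154
q = 4.41e-05 * 13.0 * 0.6154
q = 0.0003528 m^3/s per m


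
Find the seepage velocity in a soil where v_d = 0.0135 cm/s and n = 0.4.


Result: 0.03375 cm/s

Derivation:
Using v_s = v_d / n
v_s = 0.0135 / 0.4
v_s = 0.03375 cm/s


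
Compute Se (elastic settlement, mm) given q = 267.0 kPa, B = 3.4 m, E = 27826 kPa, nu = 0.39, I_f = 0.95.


Using Se = q * B * (1 - nu^2) * I_f / E
1 - nu^2 = 1 - 0.39^2 = 0.8479
Se = 267.0 * 3.4 * 0.8479 * 0.95 / 27826
Se = 0.026279 m
Convert to mm: Se = 0.026279 * 1000 = 26.279 mm


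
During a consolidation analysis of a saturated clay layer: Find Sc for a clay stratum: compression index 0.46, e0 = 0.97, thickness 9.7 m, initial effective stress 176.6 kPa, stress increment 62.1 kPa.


Using Sc = Cc * H / (1 + e0) * log10((sigma0 + delta_sigma) / sigma0)
Stress ratio = (176.6 + 62.1) / 176.6 = 1.35164
log10(1.35164) = 0.130862
Cc * H / (1 + e0) = 0.46 * 9.7 / (1 + 0.97) = 2.26497
Sc = 2.26497 * 0.130862
Sc = 0.2964 m


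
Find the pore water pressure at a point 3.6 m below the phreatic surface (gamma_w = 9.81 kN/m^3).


Result: 35.32 kPa

Derivation:
Using u = gamma_w * h_w
u = 9.81 * 3.6
u = 35.32 kPa


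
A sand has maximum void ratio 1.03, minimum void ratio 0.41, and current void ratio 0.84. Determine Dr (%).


Using Dr = (e_max - e) / (e_max - e_min) * 100
e_max - e = 1.03 - 0.84 = 0.19
e_max - e_min = 1.03 - 0.41 = 0.62
Dr = 0.19 / 0.62 * 100
Dr = 30.65 %


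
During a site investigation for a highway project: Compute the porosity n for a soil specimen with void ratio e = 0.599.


Using the relation n = e / (1 + e)
n = 0.599 / (1 + 0.599)
n = 0.599 / 1.599
n = 0.3746


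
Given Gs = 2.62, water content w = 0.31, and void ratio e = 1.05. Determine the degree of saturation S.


Using S = Gs * w / e
S = 2.62 * 0.31 / 1.05
S = 0.7735


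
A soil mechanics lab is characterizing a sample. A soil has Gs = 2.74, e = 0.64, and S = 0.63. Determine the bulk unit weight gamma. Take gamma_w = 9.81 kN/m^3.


Using gamma = gamma_w * (Gs + S*e) / (1 + e)
Numerator: Gs + S*e = 2.74 + 0.63*0.64 = 3.1432
Denominator: 1 + e = 1 + 0.64 = 1.64
gamma = 9.81 * 3.1432 / 1.64
gamma = 18.802 kN/m^3


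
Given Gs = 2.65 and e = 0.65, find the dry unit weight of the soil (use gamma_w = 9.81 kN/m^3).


Using gamma_d = Gs * gamma_w / (1 + e)
gamma_d = 2.65 * 9.81 / (1 + 0.65)
gamma_d = 2.65 * 9.81 / 1.65
gamma_d = 15.755 kN/m^3


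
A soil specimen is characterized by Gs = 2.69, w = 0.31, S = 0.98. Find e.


Using the relation e = Gs * w / S
e = 2.69 * 0.31 / 0.98
e = 0.8509


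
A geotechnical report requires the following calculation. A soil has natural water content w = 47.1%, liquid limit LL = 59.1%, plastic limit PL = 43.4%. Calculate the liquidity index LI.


First compute the plasticity index:
PI = LL - PL = 59.1 - 43.4 = 15.7
Then compute the liquidity index:
LI = (w - PL) / PI
LI = (47.1 - 43.4) / 15.7
LI = 0.236


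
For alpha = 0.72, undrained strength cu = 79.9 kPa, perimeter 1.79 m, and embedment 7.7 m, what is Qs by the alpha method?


Using Qs = alpha * cu * perimeter * L
Qs = 0.72 * 79.9 * 1.79 * 7.7
Qs = 792.91 kN


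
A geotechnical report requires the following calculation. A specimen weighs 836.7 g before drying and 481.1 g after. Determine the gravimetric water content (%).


Using w = (m_wet - m_dry) / m_dry * 100
m_wet - m_dry = 836.7 - 481.1 = 355.6 g
w = 355.6 / 481.1 * 100
w = 73.91 %


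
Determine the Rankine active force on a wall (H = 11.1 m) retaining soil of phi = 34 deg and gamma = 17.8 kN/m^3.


Result: 310.02 kN/m

Derivation:
Compute active earth pressure coefficient:
Ka = tan^2(45 - phi/2) = tan^2(28.0) = 0.282715
Compute active force:
Pa = 0.5 * Ka * gamma * H^2
Pa = 0.5 * 0.282715 * 17.8 * 11.1^2
Pa = 310.02 kN/m


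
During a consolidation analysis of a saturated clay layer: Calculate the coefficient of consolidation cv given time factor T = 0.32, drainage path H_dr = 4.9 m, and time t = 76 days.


Using cv = T * H_dr^2 / t
H_dr^2 = 4.9^2 = 24.01
cv = 0.32 * 24.01 / 76
cv = 0.10109 m^2/day


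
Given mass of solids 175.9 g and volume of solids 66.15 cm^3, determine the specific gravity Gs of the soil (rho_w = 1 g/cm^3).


Result: 2.659

Derivation:
Using Gs = m_s / (V_s * rho_w)
Since rho_w = 1 g/cm^3:
Gs = 175.9 / 66.15
Gs = 2.659


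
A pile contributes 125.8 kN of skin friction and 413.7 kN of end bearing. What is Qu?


Using Qu = Qf + Qb
Qu = 125.8 + 413.7
Qu = 539.5 kN


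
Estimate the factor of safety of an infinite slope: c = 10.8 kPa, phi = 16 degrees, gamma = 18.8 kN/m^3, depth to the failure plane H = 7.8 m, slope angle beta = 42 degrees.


Using Fs = c / (gamma*H*sin(beta)*cos(beta)) + tan(phi)/tan(beta)
Cohesion contribution = 10.8 / (18.8*7.8*sin(42)*cos(42))
Cohesion contribution = 0.148111
Friction contribution = tan(16)/tan(42) = 0.318463
Fs = 0.148111 + 0.318463
Fs = 0.467


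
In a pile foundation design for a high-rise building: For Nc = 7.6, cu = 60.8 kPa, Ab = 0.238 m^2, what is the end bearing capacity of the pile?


Using Qb = Nc * cu * Ab
Qb = 7.6 * 60.8 * 0.238
Qb = 109.98 kN


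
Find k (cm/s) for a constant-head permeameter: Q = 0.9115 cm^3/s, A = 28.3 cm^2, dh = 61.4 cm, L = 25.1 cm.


Compute hydraulic gradient:
i = dh / L = 61.4 / 25.1 = 2.44622
Then apply Darcy's law:
k = Q / (A * i)
k = 0.9115 / (28.3 * 2.44622)
k = 0.9115 / 69.2279
k = 0.013167 cm/s


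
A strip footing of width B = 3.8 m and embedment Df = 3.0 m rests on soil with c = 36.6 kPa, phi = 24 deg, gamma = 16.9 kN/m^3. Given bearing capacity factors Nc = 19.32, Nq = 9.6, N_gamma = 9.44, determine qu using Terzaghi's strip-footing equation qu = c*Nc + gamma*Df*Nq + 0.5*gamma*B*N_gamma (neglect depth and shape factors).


Result: 1496.95 kPa

Derivation:
Compute qu = c*Nc + gamma*Df*Nq + 0.5*gamma*B*N_gamma
Term 1: 36.6 * 19.32 = 707.112
Term 2: 16.9 * 3.0 * 9.6 = 486.72
Term 3: 0.5 * 16.9 * 3.8 * 9.44 = 303.1184
qu = 707.112 + 486.72 + 303.1184
qu = 1496.95 kPa


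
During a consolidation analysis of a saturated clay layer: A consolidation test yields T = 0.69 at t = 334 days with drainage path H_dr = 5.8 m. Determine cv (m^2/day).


Using cv = T * H_dr^2 / t
H_dr^2 = 5.8^2 = 33.64
cv = 0.69 * 33.64 / 334
cv = 0.0695 m^2/day


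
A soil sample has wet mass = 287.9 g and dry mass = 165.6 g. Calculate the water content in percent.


Using w = (m_wet - m_dry) / m_dry * 100
m_wet - m_dry = 287.9 - 165.6 = 122.3 g
w = 122.3 / 165.6 * 100
w = 73.85 %


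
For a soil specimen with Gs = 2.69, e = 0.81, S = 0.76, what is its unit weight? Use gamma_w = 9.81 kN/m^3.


Using gamma = gamma_w * (Gs + S*e) / (1 + e)
Numerator: Gs + S*e = 2.69 + 0.76*0.81 = 3.3056
Denominator: 1 + e = 1 + 0.81 = 1.81
gamma = 9.81 * 3.3056 / 1.81
gamma = 17.916 kN/m^3


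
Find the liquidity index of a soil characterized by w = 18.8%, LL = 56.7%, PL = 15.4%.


Result: 0.082

Derivation:
First compute the plasticity index:
PI = LL - PL = 56.7 - 15.4 = 41.3
Then compute the liquidity index:
LI = (w - PL) / PI
LI = (18.8 - 15.4) / 41.3
LI = 0.082


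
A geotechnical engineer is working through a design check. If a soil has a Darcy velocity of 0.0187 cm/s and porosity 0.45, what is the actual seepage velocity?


Using v_s = v_d / n
v_s = 0.0187 / 0.45
v_s = 0.04156 cm/s


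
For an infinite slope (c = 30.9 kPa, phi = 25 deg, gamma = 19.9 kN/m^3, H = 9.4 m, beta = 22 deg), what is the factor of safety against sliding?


Result: 1.63

Derivation:
Using Fs = c / (gamma*H*sin(beta)*cos(beta)) + tan(phi)/tan(beta)
Cohesion contribution = 30.9 / (19.9*9.4*sin(22)*cos(22))
Cohesion contribution = 0.475594
Friction contribution = tan(25)/tan(22) = 1.15415
Fs = 0.475594 + 1.15415
Fs = 1.63


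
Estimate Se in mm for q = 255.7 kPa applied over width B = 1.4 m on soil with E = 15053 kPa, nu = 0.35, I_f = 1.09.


Using Se = q * B * (1 - nu^2) * I_f / E
1 - nu^2 = 1 - 0.35^2 = 0.8775
Se = 255.7 * 1.4 * 0.8775 * 1.09 / 15053
Se = 0.022746 m
Convert to mm: Se = 0.022746 * 1000 = 22.746 mm


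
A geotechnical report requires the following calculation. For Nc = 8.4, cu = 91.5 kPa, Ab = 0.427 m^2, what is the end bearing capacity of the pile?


Using Qb = Nc * cu * Ab
Qb = 8.4 * 91.5 * 0.427
Qb = 328.19 kN


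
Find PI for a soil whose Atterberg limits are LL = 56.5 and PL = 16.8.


Result: 39.7

Derivation:
Using PI = LL - PL
PI = 56.5 - 16.8
PI = 39.7


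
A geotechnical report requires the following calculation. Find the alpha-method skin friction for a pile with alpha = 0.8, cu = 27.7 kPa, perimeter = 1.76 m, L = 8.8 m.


Using Qs = alpha * cu * perimeter * L
Qs = 0.8 * 27.7 * 1.76 * 8.8
Qs = 343.21 kN


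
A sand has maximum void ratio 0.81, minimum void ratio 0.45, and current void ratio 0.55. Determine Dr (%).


Using Dr = (e_max - e) / (e_max - e_min) * 100
e_max - e = 0.81 - 0.55 = 0.26
e_max - e_min = 0.81 - 0.45 = 0.36
Dr = 0.26 / 0.36 * 100
Dr = 72.22 %


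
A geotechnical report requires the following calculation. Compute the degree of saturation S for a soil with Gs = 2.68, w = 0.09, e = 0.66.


Using S = Gs * w / e
S = 2.68 * 0.09 / 0.66
S = 0.3655


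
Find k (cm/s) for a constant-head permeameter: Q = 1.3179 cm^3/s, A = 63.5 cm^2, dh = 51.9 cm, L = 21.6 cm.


Compute hydraulic gradient:
i = dh / L = 51.9 / 21.6 = 2.40278
Then apply Darcy's law:
k = Q / (A * i)
k = 1.3179 / (63.5 * 2.40278)
k = 1.3179 / 152.576
k = 0.008638 cm/s


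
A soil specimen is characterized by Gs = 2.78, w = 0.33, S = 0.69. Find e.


Using the relation e = Gs * w / S
e = 2.78 * 0.33 / 0.69
e = 1.3296


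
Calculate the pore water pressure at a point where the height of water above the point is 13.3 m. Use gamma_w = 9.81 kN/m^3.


Using u = gamma_w * h_w
u = 9.81 * 13.3
u = 130.47 kPa


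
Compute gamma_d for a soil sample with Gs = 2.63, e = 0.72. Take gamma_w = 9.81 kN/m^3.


Result: 15.0 kN/m^3

Derivation:
Using gamma_d = Gs * gamma_w / (1 + e)
gamma_d = 2.63 * 9.81 / (1 + 0.72)
gamma_d = 2.63 * 9.81 / 1.72
gamma_d = 15.0 kN/m^3


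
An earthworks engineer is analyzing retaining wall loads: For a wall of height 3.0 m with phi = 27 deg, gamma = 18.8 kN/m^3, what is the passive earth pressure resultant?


Result: 225.28 kN/m

Derivation:
Compute passive earth pressure coefficient:
Kp = tan^2(45 + phi/2) = tan^2(58.5) = 2.66294
Compute passive force:
Pp = 0.5 * Kp * gamma * H^2
Pp = 0.5 * 2.66294 * 18.8 * 3.0^2
Pp = 225.28 kN/m


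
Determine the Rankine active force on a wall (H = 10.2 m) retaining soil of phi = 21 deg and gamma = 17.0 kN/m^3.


Compute active earth pressure coefficient:
Ka = tan^2(45 - phi/2) = tan^2(34.5) = 0.472355
Compute active force:
Pa = 0.5 * Ka * gamma * H^2
Pa = 0.5 * 0.472355 * 17.0 * 10.2^2
Pa = 417.72 kN/m


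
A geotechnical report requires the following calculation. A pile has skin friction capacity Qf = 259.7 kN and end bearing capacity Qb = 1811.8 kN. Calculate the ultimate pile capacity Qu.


Using Qu = Qf + Qb
Qu = 259.7 + 1811.8
Qu = 2071.5 kN


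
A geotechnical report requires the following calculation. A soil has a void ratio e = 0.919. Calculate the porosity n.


Using the relation n = e / (1 + e)
n = 0.919 / (1 + 0.919)
n = 0.919 / 1.919
n = 0.4789


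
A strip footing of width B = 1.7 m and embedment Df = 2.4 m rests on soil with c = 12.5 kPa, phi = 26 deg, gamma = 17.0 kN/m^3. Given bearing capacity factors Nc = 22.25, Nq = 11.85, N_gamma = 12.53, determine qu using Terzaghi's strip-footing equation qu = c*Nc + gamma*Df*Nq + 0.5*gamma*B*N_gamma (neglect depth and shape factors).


Compute qu = c*Nc + gamma*Df*Nq + 0.5*gamma*B*N_gamma
Term 1: 12.5 * 22.25 = 278.125
Term 2: 17.0 * 2.4 * 11.85 = 483.48
Term 3: 0.5 * 17.0 * 1.7 * 12.53 = 181.0585
qu = 278.125 + 483.48 + 181.0585
qu = 942.66 kPa


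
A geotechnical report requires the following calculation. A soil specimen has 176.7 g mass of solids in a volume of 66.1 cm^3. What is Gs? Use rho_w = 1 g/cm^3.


Using Gs = m_s / (V_s * rho_w)
Since rho_w = 1 g/cm^3:
Gs = 176.7 / 66.1
Gs = 2.673


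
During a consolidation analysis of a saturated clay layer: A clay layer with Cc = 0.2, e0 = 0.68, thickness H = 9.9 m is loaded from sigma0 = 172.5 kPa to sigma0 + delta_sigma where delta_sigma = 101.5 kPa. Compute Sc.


Using Sc = Cc * H / (1 + e0) * log10((sigma0 + delta_sigma) / sigma0)
Stress ratio = (172.5 + 101.5) / 172.5 = 1.58841
log10(1.58841) = 0.200961
Cc * H / (1 + e0) = 0.2 * 9.9 / (1 + 0.68) = 1.17857
Sc = 1.17857 * 0.200961
Sc = 0.2368 m


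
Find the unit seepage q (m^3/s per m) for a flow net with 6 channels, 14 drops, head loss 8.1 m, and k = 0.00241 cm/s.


Convert k to m/s for unit consistency with H:
k = 0.00241 cm/s = 0.00241 / 100 m/s = 2.41e-05 m/s
Using q = k * H * Nf / Nd
Nf / Nd = 6 / 14 = 0.4286
q = 2.41e-05 * 8.1 * 0.4286
q = 8.366e-05 m^3/s per m


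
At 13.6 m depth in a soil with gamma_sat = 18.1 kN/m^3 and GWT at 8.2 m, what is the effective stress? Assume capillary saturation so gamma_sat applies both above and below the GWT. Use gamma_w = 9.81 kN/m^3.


Total stress = gamma_sat * depth
sigma = 18.1 * 13.6 = 246.16 kPa
Pore water pressure u = gamma_w * (depth - d_wt)
u = 9.81 * (13.6 - 8.2) = 52.974 kPa
Effective stress = sigma - u
sigma' = 246.16 - 52.974 = 193.19 kPa


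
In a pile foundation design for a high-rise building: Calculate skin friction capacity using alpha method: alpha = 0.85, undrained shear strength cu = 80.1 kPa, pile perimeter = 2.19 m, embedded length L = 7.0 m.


Using Qs = alpha * cu * perimeter * L
Qs = 0.85 * 80.1 * 2.19 * 7.0
Qs = 1043.74 kN


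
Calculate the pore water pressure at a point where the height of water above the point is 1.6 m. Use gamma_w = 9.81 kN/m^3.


Result: 15.7 kPa

Derivation:
Using u = gamma_w * h_w
u = 9.81 * 1.6
u = 15.7 kPa


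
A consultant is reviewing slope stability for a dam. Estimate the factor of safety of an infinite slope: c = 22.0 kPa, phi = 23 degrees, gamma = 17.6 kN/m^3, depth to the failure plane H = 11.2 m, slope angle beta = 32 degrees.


Using Fs = c / (gamma*H*sin(beta)*cos(beta)) + tan(phi)/tan(beta)
Cohesion contribution = 22.0 / (17.6*11.2*sin(32)*cos(32))
Cohesion contribution = 0.248349
Friction contribution = tan(23)/tan(32) = 0.679302
Fs = 0.248349 + 0.679302
Fs = 0.928


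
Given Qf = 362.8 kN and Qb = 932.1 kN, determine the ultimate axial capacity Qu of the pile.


Using Qu = Qf + Qb
Qu = 362.8 + 932.1
Qu = 1294.9 kN


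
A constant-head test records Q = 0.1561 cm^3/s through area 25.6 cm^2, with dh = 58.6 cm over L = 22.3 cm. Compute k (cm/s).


Compute hydraulic gradient:
i = dh / L = 58.6 / 22.3 = 2.6278
Then apply Darcy's law:
k = Q / (A * i)
k = 0.1561 / (25.6 * 2.6278)
k = 0.1561 / 67.2717
k = 0.00232 cm/s


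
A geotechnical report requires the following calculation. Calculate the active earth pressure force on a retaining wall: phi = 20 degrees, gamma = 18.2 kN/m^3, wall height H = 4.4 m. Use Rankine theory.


Compute active earth pressure coefficient:
Ka = tan^2(45 - phi/2) = tan^2(35.0) = 0.490291
Compute active force:
Pa = 0.5 * Ka * gamma * H^2
Pa = 0.5 * 0.490291 * 18.2 * 4.4^2
Pa = 86.38 kN/m


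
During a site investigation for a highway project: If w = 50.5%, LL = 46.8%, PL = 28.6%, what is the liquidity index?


First compute the plasticity index:
PI = LL - PL = 46.8 - 28.6 = 18.2
Then compute the liquidity index:
LI = (w - PL) / PI
LI = (50.5 - 28.6) / 18.2
LI = 1.203


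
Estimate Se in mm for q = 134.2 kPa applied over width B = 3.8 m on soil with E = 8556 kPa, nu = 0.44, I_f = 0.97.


Using Se = q * B * (1 - nu^2) * I_f / E
1 - nu^2 = 1 - 0.44^2 = 0.8064
Se = 134.2 * 3.8 * 0.8064 * 0.97 / 8556
Se = 0.046622 m
Convert to mm: Se = 0.046622 * 1000 = 46.622 mm


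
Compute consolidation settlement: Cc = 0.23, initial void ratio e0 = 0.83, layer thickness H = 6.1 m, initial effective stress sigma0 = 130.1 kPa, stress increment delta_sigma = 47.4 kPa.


Result: 0.1034 m

Derivation:
Using Sc = Cc * H / (1 + e0) * log10((sigma0 + delta_sigma) / sigma0)
Stress ratio = (130.1 + 47.4) / 130.1 = 1.36434
log10(1.36434) = 0.134921
Cc * H / (1 + e0) = 0.23 * 6.1 / (1 + 0.83) = 0.766667
Sc = 0.766667 * 0.134921
Sc = 0.1034 m
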